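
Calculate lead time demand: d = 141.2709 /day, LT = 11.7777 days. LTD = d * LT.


LTD = 141.2709 * 11.7777 = 1663.8463

1663.8463 units


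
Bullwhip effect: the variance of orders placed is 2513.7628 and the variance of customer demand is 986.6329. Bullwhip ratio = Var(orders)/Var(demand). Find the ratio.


BW = 2513.7628 / 986.6329 = 2.5478

2.5478


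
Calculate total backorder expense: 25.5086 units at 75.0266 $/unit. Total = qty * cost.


Total = 25.5086 * 75.0266 = 1913.8235

1913.8235 $


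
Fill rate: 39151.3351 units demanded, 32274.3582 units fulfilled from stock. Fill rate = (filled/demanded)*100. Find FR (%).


FR = 32274.3582 / 39151.3351 * 100 = 82.4349

82.4349%


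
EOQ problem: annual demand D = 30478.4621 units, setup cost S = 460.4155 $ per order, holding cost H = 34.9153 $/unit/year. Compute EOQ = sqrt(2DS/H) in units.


2*D*S = 2 * 30478.4621 * 460.4155 = 28065512.7340
2*D*S/H = 803817.0296
EOQ = sqrt(803817.0296) = 896.5584

896.5584 units


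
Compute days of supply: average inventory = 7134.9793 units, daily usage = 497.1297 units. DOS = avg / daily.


DOS = 7134.9793 / 497.1297 = 14.3523

14.3523 days


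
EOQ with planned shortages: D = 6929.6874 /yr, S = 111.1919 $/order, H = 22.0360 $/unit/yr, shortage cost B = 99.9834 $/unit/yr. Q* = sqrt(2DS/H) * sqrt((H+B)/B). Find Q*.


sqrt(2DS/H) = 264.4491
sqrt((H+B)/B) = 1.1047
Q* = 264.4491 * 1.1047 = 292.1410

292.1410 units


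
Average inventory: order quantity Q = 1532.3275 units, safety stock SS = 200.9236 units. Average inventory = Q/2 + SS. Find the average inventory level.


Q/2 = 766.1638
Avg = 766.1638 + 200.9236 = 967.0874

967.0874 units


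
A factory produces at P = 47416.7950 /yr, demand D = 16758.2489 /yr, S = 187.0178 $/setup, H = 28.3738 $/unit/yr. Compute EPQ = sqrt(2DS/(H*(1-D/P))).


1 - D/P = 1 - 0.3534 = 0.6466
H*(1-D/P) = 18.3458
2DS = 6268181.6823
EPQ = sqrt(341668.3204) = 584.5240

584.5240 units


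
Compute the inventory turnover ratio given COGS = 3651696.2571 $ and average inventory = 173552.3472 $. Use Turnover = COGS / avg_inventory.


Turnover = 3651696.2571 / 173552.3472 = 21.0409

21.0409


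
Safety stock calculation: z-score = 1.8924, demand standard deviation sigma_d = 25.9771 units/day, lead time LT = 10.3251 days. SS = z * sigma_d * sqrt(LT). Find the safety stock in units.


sqrt(LT) = sqrt(10.3251) = 3.2133
SS = 1.8924 * 25.9771 * 3.2133 = 157.9613

157.9613 units


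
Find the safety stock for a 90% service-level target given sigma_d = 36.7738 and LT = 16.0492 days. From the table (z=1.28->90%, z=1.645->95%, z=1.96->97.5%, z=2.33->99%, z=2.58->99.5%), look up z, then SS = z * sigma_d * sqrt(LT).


From the table, SL = 90% corresponds to z = 1.28
sqrt(LT) = sqrt(16.0492) = 4.0061
SS = 1.28 * 36.7738 * 4.0061 = 188.5711

188.5711 units


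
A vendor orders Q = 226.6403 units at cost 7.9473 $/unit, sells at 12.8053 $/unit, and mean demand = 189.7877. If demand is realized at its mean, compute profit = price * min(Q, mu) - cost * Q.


Sales at mu = min(226.6403, 189.7877) = 189.7877
Revenue = 12.8053 * 189.7877 = 2430.2884
Total cost = 7.9473 * 226.6403 = 1801.1785
Profit = 2430.2884 - 1801.1785 = 629.1100

629.1100 $


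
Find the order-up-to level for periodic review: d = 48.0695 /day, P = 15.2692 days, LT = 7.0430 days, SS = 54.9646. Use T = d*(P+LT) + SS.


P + LT = 22.3122
d*(P+LT) = 48.0695 * 22.3122 = 1072.5363
T = 1072.5363 + 54.9646 = 1127.5009

1127.5009 units


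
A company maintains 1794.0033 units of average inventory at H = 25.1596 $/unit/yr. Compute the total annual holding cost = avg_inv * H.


Cost = 1794.0033 * 25.1596 = 45136.4054

45136.4054 $/yr


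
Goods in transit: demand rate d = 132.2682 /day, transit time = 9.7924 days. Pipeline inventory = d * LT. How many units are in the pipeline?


Pipeline = 132.2682 * 9.7924 = 1295.2231

1295.2231 units


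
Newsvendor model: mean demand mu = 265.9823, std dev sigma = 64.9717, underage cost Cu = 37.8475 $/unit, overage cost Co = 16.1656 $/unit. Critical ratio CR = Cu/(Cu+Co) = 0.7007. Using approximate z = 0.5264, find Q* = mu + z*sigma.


CR = Cu/(Cu+Co) = 37.8475/(37.8475+16.1656) = 0.7007
z = 0.5264
Q* = 265.9823 + 0.5264 * 64.9717 = 300.1834

300.1834 units


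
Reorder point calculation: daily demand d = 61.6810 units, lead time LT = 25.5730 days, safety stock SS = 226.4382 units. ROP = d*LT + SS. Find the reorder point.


d*LT = 61.6810 * 25.5730 = 1577.3682
ROP = 1577.3682 + 226.4382 = 1803.8064

1803.8064 units


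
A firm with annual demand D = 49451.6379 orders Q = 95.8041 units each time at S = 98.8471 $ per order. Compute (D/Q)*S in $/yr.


Number of orders = D/Q = 516.1745
Cost = 516.1745 * 98.8471 = 51022.3570

51022.3570 $/yr


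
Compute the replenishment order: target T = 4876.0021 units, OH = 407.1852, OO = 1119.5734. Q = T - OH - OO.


Inventory position = OH + OO = 407.1852 + 1119.5734 = 1526.7586
Q = 4876.0021 - 1526.7586 = 3349.2435

3349.2435 units


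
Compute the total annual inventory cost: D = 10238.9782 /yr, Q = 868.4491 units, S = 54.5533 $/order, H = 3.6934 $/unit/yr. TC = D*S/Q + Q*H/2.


Ordering cost = D*S/Q = 643.1811
Holding cost = Q*H/2 = 1603.7650
TC = 643.1811 + 1603.7650 = 2246.9461

2246.9461 $/yr


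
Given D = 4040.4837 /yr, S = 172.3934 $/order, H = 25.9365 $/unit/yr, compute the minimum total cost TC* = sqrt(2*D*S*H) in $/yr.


2*D*S*H = 36132279.3840
TC* = sqrt(36132279.3840) = 6011.0132

6011.0132 $/yr


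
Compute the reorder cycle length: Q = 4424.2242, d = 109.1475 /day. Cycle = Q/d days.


Cycle = 4424.2242 / 109.1475 = 40.5344

40.5344 days


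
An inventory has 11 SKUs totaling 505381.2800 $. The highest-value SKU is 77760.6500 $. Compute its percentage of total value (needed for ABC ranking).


Top item = 77760.6500
Total = 505381.2800
Percentage = 77760.6500 / 505381.2800 * 100 = 15.3865

15.3865%


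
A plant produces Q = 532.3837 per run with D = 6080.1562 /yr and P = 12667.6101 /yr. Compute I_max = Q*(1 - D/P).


D/P = 0.4800
1 - D/P = 0.5200
I_max = 532.3837 * 0.5200 = 276.8520

276.8520 units


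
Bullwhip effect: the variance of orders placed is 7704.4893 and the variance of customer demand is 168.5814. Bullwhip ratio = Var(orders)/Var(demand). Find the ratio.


BW = 7704.4893 / 168.5814 = 45.7019

45.7019


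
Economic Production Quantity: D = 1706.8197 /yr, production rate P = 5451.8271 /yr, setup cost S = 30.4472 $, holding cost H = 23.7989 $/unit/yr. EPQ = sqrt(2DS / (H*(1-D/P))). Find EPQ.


1 - D/P = 1 - 0.3131 = 0.6869
H*(1-D/P) = 16.3481
2DS = 103935.7615
EPQ = sqrt(6357.6631) = 79.7350

79.7350 units


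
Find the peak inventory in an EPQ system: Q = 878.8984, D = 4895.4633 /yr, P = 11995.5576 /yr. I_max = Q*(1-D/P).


D/P = 0.4081
1 - D/P = 0.5919
I_max = 878.8984 * 0.5919 = 520.2144

520.2144 units


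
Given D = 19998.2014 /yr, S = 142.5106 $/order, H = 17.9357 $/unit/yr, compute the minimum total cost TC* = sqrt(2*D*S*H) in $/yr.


2*D*S*H = 102231900.1952
TC* = sqrt(102231900.1952) = 10110.9792

10110.9792 $/yr


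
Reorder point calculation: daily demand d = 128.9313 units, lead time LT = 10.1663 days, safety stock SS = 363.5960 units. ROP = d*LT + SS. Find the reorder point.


d*LT = 128.9313 * 10.1663 = 1310.7543
ROP = 1310.7543 + 363.5960 = 1674.3503

1674.3503 units


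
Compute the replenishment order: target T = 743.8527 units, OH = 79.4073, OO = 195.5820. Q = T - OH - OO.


Inventory position = OH + OO = 79.4073 + 195.5820 = 274.9893
Q = 743.8527 - 274.9893 = 468.8634

468.8634 units


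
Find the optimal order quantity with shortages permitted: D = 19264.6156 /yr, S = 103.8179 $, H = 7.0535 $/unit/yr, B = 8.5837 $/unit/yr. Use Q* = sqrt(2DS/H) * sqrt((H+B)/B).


sqrt(2DS/H) = 753.0589
sqrt((H+B)/B) = 1.3497
Q* = 753.0589 * 1.3497 = 1016.4153

1016.4153 units


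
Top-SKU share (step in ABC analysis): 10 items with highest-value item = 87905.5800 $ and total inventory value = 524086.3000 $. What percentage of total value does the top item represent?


Top item = 87905.5800
Total = 524086.3000
Percentage = 87905.5800 / 524086.3000 * 100 = 16.7731

16.7731%


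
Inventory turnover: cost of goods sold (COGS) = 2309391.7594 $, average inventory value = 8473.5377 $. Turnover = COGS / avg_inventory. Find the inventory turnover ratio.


Turnover = 2309391.7594 / 8473.5377 = 272.5416

272.5416


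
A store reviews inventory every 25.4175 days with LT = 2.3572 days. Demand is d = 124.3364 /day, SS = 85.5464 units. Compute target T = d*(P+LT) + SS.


P + LT = 27.7747
d*(P+LT) = 124.3364 * 27.7747 = 3453.4062
T = 3453.4062 + 85.5464 = 3538.9526

3538.9526 units


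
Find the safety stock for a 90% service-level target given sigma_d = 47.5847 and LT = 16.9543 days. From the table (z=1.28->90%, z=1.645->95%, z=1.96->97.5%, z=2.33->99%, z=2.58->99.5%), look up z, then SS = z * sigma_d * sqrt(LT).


From the table, SL = 90% corresponds to z = 1.28
sqrt(LT) = sqrt(16.9543) = 4.1176
SS = 1.28 * 47.5847 * 4.1176 = 250.7941

250.7941 units


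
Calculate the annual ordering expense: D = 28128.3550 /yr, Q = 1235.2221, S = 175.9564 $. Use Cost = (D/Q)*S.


Number of orders = D/Q = 22.7719
Cost = 22.7719 * 175.9564 = 4006.8617

4006.8617 $/yr


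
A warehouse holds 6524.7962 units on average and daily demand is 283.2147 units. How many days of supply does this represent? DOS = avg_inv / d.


DOS = 6524.7962 / 283.2147 = 23.0383

23.0383 days


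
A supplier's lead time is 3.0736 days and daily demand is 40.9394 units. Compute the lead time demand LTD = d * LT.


LTD = 40.9394 * 3.0736 = 125.8313

125.8313 units


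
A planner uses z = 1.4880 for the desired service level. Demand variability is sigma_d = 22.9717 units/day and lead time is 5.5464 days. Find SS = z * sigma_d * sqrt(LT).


sqrt(LT) = sqrt(5.5464) = 2.3551
SS = 1.4880 * 22.9717 * 2.3551 = 80.5011

80.5011 units


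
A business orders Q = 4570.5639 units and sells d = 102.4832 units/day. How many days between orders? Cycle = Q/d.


Cycle = 4570.5639 / 102.4832 = 44.5982

44.5982 days


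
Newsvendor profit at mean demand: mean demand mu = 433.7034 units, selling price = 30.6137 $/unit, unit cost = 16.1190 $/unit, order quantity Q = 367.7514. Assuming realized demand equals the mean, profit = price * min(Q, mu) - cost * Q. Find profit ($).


Sales at mu = min(367.7514, 433.7034) = 367.7514
Revenue = 30.6137 * 367.7514 = 11258.2310
Total cost = 16.1190 * 367.7514 = 5927.7848
Profit = 11258.2310 - 5927.7848 = 5330.4462

5330.4462 $


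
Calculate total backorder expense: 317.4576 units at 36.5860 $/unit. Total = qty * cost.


Total = 317.4576 * 36.5860 = 11614.5038

11614.5038 $


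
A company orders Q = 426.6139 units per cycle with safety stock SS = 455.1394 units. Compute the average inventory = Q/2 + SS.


Q/2 = 213.3070
Avg = 213.3070 + 455.1394 = 668.4464

668.4464 units


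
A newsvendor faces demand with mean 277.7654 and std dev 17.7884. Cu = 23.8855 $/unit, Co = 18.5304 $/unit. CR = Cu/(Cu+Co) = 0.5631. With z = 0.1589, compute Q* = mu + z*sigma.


CR = Cu/(Cu+Co) = 23.8855/(23.8855+18.5304) = 0.5631
z = 0.1589
Q* = 277.7654 + 0.1589 * 17.7884 = 280.5920

280.5920 units


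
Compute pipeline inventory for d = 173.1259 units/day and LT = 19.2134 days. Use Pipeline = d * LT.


Pipeline = 173.1259 * 19.2134 = 3326.3372

3326.3372 units


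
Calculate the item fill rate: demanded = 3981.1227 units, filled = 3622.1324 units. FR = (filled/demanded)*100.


FR = 3622.1324 / 3981.1227 * 100 = 90.9827

90.9827%


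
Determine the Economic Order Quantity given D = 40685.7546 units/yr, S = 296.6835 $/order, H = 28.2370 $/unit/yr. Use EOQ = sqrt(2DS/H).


2*D*S = 2 * 40685.7546 * 296.6835 = 24141584.1497
2*D*S/H = 854962.7846
EOQ = sqrt(854962.7846) = 924.6420

924.6420 units


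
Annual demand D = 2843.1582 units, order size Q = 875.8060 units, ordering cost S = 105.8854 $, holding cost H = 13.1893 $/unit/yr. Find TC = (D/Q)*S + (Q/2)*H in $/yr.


Ordering cost = D*S/Q = 343.7393
Holding cost = Q*H/2 = 5775.6340
TC = 343.7393 + 5775.6340 = 6119.3733

6119.3733 $/yr


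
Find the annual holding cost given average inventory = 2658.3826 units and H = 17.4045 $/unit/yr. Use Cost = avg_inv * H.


Cost = 2658.3826 * 17.4045 = 46267.8200

46267.8200 $/yr


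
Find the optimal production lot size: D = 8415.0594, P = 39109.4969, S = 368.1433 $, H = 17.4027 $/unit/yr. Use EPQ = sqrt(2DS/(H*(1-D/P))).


1 - D/P = 1 - 0.2152 = 0.7848
H*(1-D/P) = 13.6582
2DS = 6195895.4744
EPQ = sqrt(453638.5977) = 673.5270

673.5270 units


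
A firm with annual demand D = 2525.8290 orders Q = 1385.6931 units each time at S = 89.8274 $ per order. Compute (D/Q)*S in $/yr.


Number of orders = D/Q = 1.8228
Cost = 1.8228 * 89.8274 = 163.7366

163.7366 $/yr


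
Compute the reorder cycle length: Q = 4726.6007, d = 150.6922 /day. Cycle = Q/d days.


Cycle = 4726.6007 / 150.6922 = 31.3659

31.3659 days


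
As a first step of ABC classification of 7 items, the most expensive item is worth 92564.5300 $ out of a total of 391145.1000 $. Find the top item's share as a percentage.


Top item = 92564.5300
Total = 391145.1000
Percentage = 92564.5300 / 391145.1000 * 100 = 23.6650

23.6650%


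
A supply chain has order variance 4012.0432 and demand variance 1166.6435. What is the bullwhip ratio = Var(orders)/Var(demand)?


BW = 4012.0432 / 1166.6435 = 3.4390

3.4390


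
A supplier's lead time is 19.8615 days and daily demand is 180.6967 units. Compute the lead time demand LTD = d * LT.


LTD = 180.6967 * 19.8615 = 3588.9075

3588.9075 units


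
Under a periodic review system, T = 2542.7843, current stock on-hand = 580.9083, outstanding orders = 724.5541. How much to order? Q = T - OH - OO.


Inventory position = OH + OO = 580.9083 + 724.5541 = 1305.4624
Q = 2542.7843 - 1305.4624 = 1237.3219

1237.3219 units


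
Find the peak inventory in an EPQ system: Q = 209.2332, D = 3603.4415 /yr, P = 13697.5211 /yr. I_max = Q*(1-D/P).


D/P = 0.2631
1 - D/P = 0.7369
I_max = 209.2332 * 0.7369 = 154.1897

154.1897 units


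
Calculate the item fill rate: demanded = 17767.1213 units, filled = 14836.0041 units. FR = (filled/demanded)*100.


FR = 14836.0041 / 17767.1213 * 100 = 83.5026

83.5026%


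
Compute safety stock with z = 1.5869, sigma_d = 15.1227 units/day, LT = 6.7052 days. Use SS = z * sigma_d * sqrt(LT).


sqrt(LT) = sqrt(6.7052) = 2.5894
SS = 1.5869 * 15.1227 * 2.5894 = 62.1419

62.1419 units


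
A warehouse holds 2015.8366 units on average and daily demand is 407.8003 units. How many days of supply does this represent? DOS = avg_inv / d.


DOS = 2015.8366 / 407.8003 = 4.9432

4.9432 days


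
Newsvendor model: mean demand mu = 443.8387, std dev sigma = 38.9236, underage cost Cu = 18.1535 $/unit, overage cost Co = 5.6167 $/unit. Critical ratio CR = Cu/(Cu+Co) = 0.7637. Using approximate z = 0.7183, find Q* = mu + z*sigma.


CR = Cu/(Cu+Co) = 18.1535/(18.1535+5.6167) = 0.7637
z = 0.7183
Q* = 443.8387 + 0.7183 * 38.9236 = 471.7975

471.7975 units


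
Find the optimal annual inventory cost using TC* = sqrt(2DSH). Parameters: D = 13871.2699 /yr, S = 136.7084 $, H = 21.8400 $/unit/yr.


2*D*S*H = 82831218.8994
TC* = sqrt(82831218.8994) = 9101.1658

9101.1658 $/yr


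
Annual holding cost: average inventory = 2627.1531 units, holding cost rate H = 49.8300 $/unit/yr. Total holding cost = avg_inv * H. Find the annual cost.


Cost = 2627.1531 * 49.8300 = 130911.0390

130911.0390 $/yr


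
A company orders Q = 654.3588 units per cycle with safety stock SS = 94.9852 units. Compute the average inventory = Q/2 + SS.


Q/2 = 327.1794
Avg = 327.1794 + 94.9852 = 422.1646

422.1646 units


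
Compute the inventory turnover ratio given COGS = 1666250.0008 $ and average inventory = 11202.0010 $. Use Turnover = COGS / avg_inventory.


Turnover = 1666250.0008 / 11202.0010 = 148.7457

148.7457


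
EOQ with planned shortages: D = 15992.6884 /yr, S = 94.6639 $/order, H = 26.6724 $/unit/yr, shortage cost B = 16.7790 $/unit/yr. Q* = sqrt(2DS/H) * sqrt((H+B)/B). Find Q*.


sqrt(2DS/H) = 336.9278
sqrt((H+B)/B) = 1.6092
Q* = 336.9278 * 1.6092 = 542.1953

542.1953 units


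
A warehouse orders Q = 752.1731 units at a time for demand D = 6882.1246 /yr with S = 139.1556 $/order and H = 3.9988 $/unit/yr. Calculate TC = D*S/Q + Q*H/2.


Ordering cost = D*S/Q = 1273.2258
Holding cost = Q*H/2 = 1503.8949
TC = 1273.2258 + 1503.8949 = 2777.1207

2777.1207 $/yr


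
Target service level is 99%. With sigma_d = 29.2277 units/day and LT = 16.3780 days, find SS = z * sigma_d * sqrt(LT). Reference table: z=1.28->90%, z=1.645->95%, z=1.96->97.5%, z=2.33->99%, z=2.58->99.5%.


From the table, SL = 99% corresponds to z = 2.33
sqrt(LT) = sqrt(16.3780) = 4.0470
SS = 2.33 * 29.2277 * 4.0470 = 275.6011

275.6011 units


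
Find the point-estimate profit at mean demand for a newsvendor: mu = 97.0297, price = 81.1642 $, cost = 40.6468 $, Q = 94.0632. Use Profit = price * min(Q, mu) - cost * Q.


Sales at mu = min(94.0632, 97.0297) = 94.0632
Revenue = 81.1642 * 94.0632 = 7634.5644
Total cost = 40.6468 * 94.0632 = 3823.3681
Profit = 7634.5644 - 3823.3681 = 3811.1963

3811.1963 $


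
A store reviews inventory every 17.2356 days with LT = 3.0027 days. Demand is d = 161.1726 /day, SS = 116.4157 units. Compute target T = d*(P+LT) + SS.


P + LT = 20.2383
d*(P+LT) = 161.1726 * 20.2383 = 3261.8594
T = 3261.8594 + 116.4157 = 3378.2751

3378.2751 units


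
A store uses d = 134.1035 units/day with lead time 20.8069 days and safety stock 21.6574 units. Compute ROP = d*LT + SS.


d*LT = 134.1035 * 20.8069 = 2790.2781
ROP = 2790.2781 + 21.6574 = 2811.9355

2811.9355 units


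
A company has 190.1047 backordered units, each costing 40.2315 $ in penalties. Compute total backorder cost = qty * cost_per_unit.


Total = 190.1047 * 40.2315 = 7648.1972

7648.1972 $


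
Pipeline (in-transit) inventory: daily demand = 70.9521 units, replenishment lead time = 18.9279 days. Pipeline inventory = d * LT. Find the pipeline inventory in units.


Pipeline = 70.9521 * 18.9279 = 1342.9743

1342.9743 units


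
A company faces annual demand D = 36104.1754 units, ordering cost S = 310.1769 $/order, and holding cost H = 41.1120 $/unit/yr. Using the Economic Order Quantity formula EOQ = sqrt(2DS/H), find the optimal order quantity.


2*D*S = 2 * 36104.1754 * 310.1769 = 22397362.4053
2*D*S/H = 544788.9279
EOQ = sqrt(544788.9279) = 738.0982

738.0982 units


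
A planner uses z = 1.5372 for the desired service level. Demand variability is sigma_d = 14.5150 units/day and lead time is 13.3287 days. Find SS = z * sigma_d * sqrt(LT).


sqrt(LT) = sqrt(13.3287) = 3.6508
SS = 1.5372 * 14.5150 * 3.6508 = 81.4594

81.4594 units


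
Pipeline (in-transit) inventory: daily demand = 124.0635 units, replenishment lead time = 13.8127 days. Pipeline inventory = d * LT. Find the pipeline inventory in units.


Pipeline = 124.0635 * 13.8127 = 1713.6519

1713.6519 units


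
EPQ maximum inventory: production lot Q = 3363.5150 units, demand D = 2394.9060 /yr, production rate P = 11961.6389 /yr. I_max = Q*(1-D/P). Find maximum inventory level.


D/P = 0.2002
1 - D/P = 0.7998
I_max = 3363.5150 * 0.7998 = 2690.0870

2690.0870 units


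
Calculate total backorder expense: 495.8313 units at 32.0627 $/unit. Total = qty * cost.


Total = 495.8313 * 32.0627 = 15897.6902

15897.6902 $


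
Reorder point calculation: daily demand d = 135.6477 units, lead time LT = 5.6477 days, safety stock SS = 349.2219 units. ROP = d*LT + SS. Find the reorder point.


d*LT = 135.6477 * 5.6477 = 766.0975
ROP = 766.0975 + 349.2219 = 1115.3194

1115.3194 units


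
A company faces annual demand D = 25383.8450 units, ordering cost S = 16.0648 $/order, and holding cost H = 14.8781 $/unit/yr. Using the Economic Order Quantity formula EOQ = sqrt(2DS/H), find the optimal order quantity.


2*D*S = 2 * 25383.8450 * 16.0648 = 815572.7863
2*D*S/H = 54816.9986
EOQ = sqrt(54816.9986) = 234.1303

234.1303 units


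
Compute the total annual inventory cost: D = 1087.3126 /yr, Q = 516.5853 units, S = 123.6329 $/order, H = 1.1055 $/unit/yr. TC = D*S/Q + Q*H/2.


Ordering cost = D*S/Q = 260.2235
Holding cost = Q*H/2 = 285.5425
TC = 260.2235 + 285.5425 = 545.7660

545.7660 $/yr


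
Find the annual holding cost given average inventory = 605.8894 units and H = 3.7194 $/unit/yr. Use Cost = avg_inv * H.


Cost = 605.8894 * 3.7194 = 2253.5450

2253.5450 $/yr


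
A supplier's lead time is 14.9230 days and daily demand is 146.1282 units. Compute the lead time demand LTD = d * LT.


LTD = 146.1282 * 14.9230 = 2180.6711

2180.6711 units


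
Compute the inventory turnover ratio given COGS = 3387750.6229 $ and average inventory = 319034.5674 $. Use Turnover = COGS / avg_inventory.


Turnover = 3387750.6229 / 319034.5674 = 10.6188

10.6188


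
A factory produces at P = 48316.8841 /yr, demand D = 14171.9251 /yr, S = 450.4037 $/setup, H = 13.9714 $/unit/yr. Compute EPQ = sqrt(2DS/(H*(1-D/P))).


1 - D/P = 1 - 0.2933 = 0.7067
H*(1-D/P) = 9.8734
2DS = 12766175.0023
EPQ = sqrt(1292984.1190) = 1137.0946

1137.0946 units


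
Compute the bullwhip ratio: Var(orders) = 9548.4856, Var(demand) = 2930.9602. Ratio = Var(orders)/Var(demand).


BW = 9548.4856 / 2930.9602 = 3.2578

3.2578


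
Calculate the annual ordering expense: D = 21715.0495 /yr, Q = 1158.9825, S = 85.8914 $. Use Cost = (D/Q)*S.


Number of orders = D/Q = 18.7363
Cost = 18.7363 * 85.8914 = 1609.2875

1609.2875 $/yr


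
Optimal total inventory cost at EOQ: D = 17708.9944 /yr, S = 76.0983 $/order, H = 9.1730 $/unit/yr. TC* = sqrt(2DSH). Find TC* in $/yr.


2*D*S*H = 24723516.6654
TC* = sqrt(24723516.6654) = 4972.2748

4972.2748 $/yr


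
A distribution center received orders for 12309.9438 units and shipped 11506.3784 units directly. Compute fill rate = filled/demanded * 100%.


FR = 11506.3784 / 12309.9438 * 100 = 93.4722

93.4722%


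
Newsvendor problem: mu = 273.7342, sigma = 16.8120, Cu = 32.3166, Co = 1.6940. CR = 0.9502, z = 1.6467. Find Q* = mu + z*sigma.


CR = Cu/(Cu+Co) = 32.3166/(32.3166+1.6940) = 0.9502
z = 1.6467
Q* = 273.7342 + 1.6467 * 16.8120 = 301.4185

301.4185 units


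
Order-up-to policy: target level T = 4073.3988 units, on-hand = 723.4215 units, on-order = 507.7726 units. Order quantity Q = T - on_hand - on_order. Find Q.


Inventory position = OH + OO = 723.4215 + 507.7726 = 1231.1941
Q = 4073.3988 - 1231.1941 = 2842.2047

2842.2047 units


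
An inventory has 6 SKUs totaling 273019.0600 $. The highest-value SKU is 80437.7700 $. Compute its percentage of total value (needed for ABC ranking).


Top item = 80437.7700
Total = 273019.0600
Percentage = 80437.7700 / 273019.0600 * 100 = 29.4623

29.4623%


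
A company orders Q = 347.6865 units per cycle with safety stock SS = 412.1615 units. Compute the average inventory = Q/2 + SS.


Q/2 = 173.8433
Avg = 173.8433 + 412.1615 = 586.0048

586.0048 units


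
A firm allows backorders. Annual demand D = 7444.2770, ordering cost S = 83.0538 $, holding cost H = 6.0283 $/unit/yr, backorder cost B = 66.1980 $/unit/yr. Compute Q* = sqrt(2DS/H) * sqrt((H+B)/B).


sqrt(2DS/H) = 452.9065
sqrt((H+B)/B) = 1.0445
Q* = 452.9065 * 1.0445 = 473.0792

473.0792 units


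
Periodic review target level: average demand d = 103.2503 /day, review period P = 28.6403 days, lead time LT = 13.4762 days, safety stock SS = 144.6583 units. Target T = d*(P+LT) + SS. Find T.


P + LT = 42.1165
d*(P+LT) = 103.2503 * 42.1165 = 4348.5413
T = 4348.5413 + 144.6583 = 4493.1996

4493.1996 units


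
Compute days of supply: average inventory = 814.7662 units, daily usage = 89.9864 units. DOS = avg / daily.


DOS = 814.7662 / 89.9864 = 9.0543

9.0543 days


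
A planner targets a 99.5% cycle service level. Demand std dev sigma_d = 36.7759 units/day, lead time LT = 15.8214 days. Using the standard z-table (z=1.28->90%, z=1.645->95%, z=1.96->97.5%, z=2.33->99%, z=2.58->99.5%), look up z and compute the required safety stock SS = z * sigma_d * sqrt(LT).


From the table, SL = 99.5% corresponds to z = 2.58
sqrt(LT) = sqrt(15.8214) = 3.9776
SS = 2.58 * 36.7759 * 3.9776 = 377.4031

377.4031 units


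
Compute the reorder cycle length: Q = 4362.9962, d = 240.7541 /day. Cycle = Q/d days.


Cycle = 4362.9962 / 240.7541 = 18.1222

18.1222 days


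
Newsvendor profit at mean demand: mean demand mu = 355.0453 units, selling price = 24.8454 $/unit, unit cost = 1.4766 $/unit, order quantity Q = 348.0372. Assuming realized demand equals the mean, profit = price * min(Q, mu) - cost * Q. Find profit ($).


Sales at mu = min(348.0372, 355.0453) = 348.0372
Revenue = 24.8454 * 348.0372 = 8647.1234
Total cost = 1.4766 * 348.0372 = 513.9117
Profit = 8647.1234 - 513.9117 = 8133.2117

8133.2117 $


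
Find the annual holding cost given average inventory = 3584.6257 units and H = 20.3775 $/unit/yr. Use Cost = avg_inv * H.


Cost = 3584.6257 * 20.3775 = 73045.7102

73045.7102 $/yr


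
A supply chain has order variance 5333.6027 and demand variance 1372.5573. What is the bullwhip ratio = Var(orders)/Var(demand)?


BW = 5333.6027 / 1372.5573 = 3.8859

3.8859


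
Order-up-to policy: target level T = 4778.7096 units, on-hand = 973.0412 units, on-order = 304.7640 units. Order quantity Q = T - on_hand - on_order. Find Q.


Inventory position = OH + OO = 973.0412 + 304.7640 = 1277.8052
Q = 4778.7096 - 1277.8052 = 3500.9044

3500.9044 units


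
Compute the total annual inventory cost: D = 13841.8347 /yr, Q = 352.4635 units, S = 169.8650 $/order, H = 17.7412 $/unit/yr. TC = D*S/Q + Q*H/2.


Ordering cost = D*S/Q = 6670.8844
Holding cost = Q*H/2 = 3126.5627
TC = 6670.8844 + 3126.5627 = 9797.4471

9797.4471 $/yr


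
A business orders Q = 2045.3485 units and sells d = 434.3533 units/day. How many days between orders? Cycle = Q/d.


Cycle = 2045.3485 / 434.3533 = 4.7090

4.7090 days


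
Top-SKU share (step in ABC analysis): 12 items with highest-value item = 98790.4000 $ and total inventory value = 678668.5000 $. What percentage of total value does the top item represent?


Top item = 98790.4000
Total = 678668.5000
Percentage = 98790.4000 / 678668.5000 * 100 = 14.5565

14.5565%


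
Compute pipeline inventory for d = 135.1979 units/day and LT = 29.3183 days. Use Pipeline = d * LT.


Pipeline = 135.1979 * 29.3183 = 3963.7726

3963.7726 units


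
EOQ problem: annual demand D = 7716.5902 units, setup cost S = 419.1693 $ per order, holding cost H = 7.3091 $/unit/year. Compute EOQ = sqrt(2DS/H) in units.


2*D*S = 2 * 7716.5902 * 419.1693 = 6469115.4250
2*D*S/H = 885076.8802
EOQ = sqrt(885076.8802) = 940.7852

940.7852 units


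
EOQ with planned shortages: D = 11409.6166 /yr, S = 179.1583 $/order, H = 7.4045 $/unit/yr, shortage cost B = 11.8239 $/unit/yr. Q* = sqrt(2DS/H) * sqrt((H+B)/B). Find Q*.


sqrt(2DS/H) = 743.0553
sqrt((H+B)/B) = 1.2752
Q* = 743.0553 * 1.2752 = 947.5722

947.5722 units


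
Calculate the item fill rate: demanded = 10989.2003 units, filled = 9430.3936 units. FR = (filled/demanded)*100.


FR = 9430.3936 / 10989.2003 * 100 = 85.8151

85.8151%


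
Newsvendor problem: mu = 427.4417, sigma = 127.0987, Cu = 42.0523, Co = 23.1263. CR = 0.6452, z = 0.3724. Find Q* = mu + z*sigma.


CR = Cu/(Cu+Co) = 42.0523/(42.0523+23.1263) = 0.6452
z = 0.3724
Q* = 427.4417 + 0.3724 * 127.0987 = 474.7733

474.7733 units


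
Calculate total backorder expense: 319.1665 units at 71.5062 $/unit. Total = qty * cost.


Total = 319.1665 * 71.5062 = 22822.3836

22822.3836 $


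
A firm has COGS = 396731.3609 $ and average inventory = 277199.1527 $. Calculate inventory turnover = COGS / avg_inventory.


Turnover = 396731.3609 / 277199.1527 = 1.4312

1.4312


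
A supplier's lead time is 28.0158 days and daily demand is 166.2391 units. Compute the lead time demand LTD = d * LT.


LTD = 166.2391 * 28.0158 = 4657.3214

4657.3214 units


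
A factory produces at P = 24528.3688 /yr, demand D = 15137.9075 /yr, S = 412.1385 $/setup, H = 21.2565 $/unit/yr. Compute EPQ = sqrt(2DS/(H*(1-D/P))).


1 - D/P = 1 - 0.6172 = 0.3828
H*(1-D/P) = 8.1379
2DS = 12477828.9804
EPQ = sqrt(1533306.6249) = 1238.2676

1238.2676 units


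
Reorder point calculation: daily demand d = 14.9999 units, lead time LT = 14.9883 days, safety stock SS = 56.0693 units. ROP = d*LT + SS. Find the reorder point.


d*LT = 14.9999 * 14.9883 = 224.8230
ROP = 224.8230 + 56.0693 = 280.8923

280.8923 units


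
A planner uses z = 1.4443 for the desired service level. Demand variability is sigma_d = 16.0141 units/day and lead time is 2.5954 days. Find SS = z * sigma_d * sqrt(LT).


sqrt(LT) = sqrt(2.5954) = 1.6110
SS = 1.4443 * 16.0141 * 1.6110 = 37.2617

37.2617 units


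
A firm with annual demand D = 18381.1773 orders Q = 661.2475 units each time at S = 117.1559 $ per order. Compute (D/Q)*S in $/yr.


Number of orders = D/Q = 27.7977
Cost = 27.7977 * 117.1559 = 3256.6677

3256.6677 $/yr


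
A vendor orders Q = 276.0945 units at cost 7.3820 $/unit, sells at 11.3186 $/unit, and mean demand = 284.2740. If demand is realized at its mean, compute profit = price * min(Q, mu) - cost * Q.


Sales at mu = min(276.0945, 284.2740) = 276.0945
Revenue = 11.3186 * 276.0945 = 3125.0032
Total cost = 7.3820 * 276.0945 = 2038.1296
Profit = 3125.0032 - 2038.1296 = 1086.8736

1086.8736 $


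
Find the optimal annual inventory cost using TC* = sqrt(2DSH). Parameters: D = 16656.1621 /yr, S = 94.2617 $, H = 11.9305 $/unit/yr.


2*D*S*H = 37462680.4170
TC* = sqrt(37462680.4170) = 6120.6765

6120.6765 $/yr


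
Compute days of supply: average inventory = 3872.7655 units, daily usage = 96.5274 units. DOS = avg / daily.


DOS = 3872.7655 / 96.5274 = 40.1209

40.1209 days


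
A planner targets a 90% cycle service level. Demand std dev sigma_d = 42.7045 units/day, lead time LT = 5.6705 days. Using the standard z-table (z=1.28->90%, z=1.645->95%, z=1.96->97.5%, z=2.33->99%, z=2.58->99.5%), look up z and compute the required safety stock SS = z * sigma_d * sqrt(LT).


From the table, SL = 90% corresponds to z = 1.28
sqrt(LT) = sqrt(5.6705) = 2.3813
SS = 1.28 * 42.7045 * 2.3813 = 130.1650

130.1650 units


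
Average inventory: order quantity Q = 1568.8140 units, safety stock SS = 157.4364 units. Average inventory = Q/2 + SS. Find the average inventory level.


Q/2 = 784.4070
Avg = 784.4070 + 157.4364 = 941.8434

941.8434 units


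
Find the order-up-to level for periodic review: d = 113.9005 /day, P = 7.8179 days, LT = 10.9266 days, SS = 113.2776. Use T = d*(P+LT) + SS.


P + LT = 18.7445
d*(P+LT) = 113.9005 * 18.7445 = 2135.0079
T = 2135.0079 + 113.2776 = 2248.2855

2248.2855 units


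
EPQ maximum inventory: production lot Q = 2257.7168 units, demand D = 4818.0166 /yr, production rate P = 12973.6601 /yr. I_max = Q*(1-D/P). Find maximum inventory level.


D/P = 0.3714
1 - D/P = 0.6286
I_max = 2257.7168 * 0.6286 = 1419.2705

1419.2705 units


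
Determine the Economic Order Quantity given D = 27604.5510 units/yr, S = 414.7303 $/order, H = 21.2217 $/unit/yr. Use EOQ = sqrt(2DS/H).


2*D*S = 2 * 27604.5510 * 414.7303 = 22896887.4352
2*D*S/H = 1078937.4760
EOQ = sqrt(1078937.4760) = 1038.7192

1038.7192 units


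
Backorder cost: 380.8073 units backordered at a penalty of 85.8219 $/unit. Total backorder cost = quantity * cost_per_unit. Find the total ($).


Total = 380.8073 * 85.8219 = 32681.6060

32681.6060 $


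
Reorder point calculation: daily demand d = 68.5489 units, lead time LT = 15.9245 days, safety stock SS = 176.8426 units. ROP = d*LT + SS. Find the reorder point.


d*LT = 68.5489 * 15.9245 = 1091.6070
ROP = 1091.6070 + 176.8426 = 1268.4496

1268.4496 units


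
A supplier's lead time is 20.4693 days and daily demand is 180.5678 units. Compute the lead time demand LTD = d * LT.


LTD = 180.5678 * 20.4693 = 3696.0965

3696.0965 units


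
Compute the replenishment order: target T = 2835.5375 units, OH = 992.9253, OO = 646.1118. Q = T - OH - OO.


Inventory position = OH + OO = 992.9253 + 646.1118 = 1639.0371
Q = 2835.5375 - 1639.0371 = 1196.5004

1196.5004 units


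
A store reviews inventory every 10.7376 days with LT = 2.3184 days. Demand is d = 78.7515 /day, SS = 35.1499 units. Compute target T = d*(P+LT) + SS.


P + LT = 13.0560
d*(P+LT) = 78.7515 * 13.0560 = 1028.1796
T = 1028.1796 + 35.1499 = 1063.3295

1063.3295 units


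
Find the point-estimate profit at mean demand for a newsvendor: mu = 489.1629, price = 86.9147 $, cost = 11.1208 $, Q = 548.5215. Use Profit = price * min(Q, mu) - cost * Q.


Sales at mu = min(548.5215, 489.1629) = 489.1629
Revenue = 86.9147 * 489.1629 = 42515.4467
Total cost = 11.1208 * 548.5215 = 6099.9979
Profit = 42515.4467 - 6099.9979 = 36415.4488

36415.4488 $


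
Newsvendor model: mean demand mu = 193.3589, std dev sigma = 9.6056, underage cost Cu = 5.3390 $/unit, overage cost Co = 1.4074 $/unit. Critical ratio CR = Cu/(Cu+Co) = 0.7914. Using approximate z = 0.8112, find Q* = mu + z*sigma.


CR = Cu/(Cu+Co) = 5.3390/(5.3390+1.4074) = 0.7914
z = 0.8112
Q* = 193.3589 + 0.8112 * 9.6056 = 201.1510

201.1510 units


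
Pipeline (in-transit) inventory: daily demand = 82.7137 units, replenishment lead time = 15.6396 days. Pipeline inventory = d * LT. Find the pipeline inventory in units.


Pipeline = 82.7137 * 15.6396 = 1293.6092

1293.6092 units


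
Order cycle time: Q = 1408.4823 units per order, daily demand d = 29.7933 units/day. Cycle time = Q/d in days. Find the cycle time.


Cycle = 1408.4823 / 29.7933 = 47.2751

47.2751 days


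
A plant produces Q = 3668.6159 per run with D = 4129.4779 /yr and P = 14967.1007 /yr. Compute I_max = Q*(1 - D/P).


D/P = 0.2759
1 - D/P = 0.7241
I_max = 3668.6159 * 0.7241 = 2656.4313

2656.4313 units


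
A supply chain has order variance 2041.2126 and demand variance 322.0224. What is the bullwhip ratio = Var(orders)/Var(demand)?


BW = 2041.2126 / 322.0224 = 6.3387

6.3387


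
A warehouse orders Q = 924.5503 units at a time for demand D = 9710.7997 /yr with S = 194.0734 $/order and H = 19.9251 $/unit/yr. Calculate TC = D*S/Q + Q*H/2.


Ordering cost = D*S/Q = 2038.4050
Holding cost = Q*H/2 = 9210.8786
TC = 2038.4050 + 9210.8786 = 11249.2835

11249.2835 $/yr


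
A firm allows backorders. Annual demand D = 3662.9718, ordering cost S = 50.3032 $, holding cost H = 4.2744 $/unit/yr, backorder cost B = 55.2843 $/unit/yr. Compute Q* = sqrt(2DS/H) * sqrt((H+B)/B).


sqrt(2DS/H) = 293.6243
sqrt((H+B)/B) = 1.0379
Q* = 293.6243 * 1.0379 = 304.7640

304.7640 units


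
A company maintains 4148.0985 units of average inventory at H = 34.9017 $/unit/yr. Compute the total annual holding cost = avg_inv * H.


Cost = 4148.0985 * 34.9017 = 144775.6894

144775.6894 $/yr


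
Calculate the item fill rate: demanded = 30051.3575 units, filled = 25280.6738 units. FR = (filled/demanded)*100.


FR = 25280.6738 / 30051.3575 * 100 = 84.1249

84.1249%


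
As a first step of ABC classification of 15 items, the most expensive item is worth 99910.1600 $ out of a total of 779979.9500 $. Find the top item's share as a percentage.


Top item = 99910.1600
Total = 779979.9500
Percentage = 99910.1600 / 779979.9500 * 100 = 12.8093

12.8093%


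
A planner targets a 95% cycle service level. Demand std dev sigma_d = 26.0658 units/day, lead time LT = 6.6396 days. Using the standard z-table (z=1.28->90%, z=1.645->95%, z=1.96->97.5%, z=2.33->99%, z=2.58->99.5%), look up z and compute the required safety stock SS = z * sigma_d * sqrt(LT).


From the table, SL = 95% corresponds to z = 1.645
sqrt(LT) = sqrt(6.6396) = 2.5767
SS = 1.645 * 26.0658 * 2.5767 = 110.4862

110.4862 units


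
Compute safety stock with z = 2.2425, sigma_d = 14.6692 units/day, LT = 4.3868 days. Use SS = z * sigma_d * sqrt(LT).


sqrt(LT) = sqrt(4.3868) = 2.0945
SS = 2.2425 * 14.6692 * 2.0945 = 68.8990

68.8990 units


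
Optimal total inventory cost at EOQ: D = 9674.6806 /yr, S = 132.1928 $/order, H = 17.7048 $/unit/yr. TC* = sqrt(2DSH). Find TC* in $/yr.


2*D*S*H = 45286156.0257
TC* = sqrt(45286156.0257) = 6729.4989

6729.4989 $/yr


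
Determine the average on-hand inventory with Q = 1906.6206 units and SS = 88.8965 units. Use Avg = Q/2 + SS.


Q/2 = 953.3103
Avg = 953.3103 + 88.8965 = 1042.2068

1042.2068 units


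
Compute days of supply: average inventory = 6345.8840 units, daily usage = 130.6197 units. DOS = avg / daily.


DOS = 6345.8840 / 130.6197 = 48.5829

48.5829 days


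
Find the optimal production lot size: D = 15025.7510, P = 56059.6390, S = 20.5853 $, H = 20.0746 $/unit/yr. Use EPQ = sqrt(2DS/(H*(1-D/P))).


1 - D/P = 1 - 0.2680 = 0.7320
H*(1-D/P) = 14.6940
2DS = 618619.1841
EPQ = sqrt(42100.1954) = 205.1833

205.1833 units


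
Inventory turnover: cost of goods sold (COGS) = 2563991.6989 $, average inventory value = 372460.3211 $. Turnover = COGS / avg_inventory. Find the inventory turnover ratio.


Turnover = 2563991.6989 / 372460.3211 = 6.8839

6.8839


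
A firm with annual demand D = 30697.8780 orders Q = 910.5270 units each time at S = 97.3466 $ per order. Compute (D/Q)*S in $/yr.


Number of orders = D/Q = 33.7144
Cost = 33.7144 * 97.3466 = 3281.9829

3281.9829 $/yr


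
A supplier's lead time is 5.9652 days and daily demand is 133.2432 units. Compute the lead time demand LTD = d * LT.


LTD = 133.2432 * 5.9652 = 794.8223

794.8223 units


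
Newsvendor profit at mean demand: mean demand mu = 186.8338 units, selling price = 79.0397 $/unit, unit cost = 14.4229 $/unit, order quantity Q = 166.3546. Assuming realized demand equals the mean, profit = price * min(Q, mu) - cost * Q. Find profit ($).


Sales at mu = min(166.3546, 186.8338) = 166.3546
Revenue = 79.0397 * 166.3546 = 13148.6177
Total cost = 14.4229 * 166.3546 = 2399.3158
Profit = 13148.6177 - 2399.3158 = 10749.3019

10749.3019 $


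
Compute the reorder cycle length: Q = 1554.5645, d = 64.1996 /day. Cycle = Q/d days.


Cycle = 1554.5645 / 64.1996 = 24.2146

24.2146 days


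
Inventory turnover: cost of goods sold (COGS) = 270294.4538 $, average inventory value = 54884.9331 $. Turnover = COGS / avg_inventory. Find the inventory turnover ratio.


Turnover = 270294.4538 / 54884.9331 = 4.9247

4.9247


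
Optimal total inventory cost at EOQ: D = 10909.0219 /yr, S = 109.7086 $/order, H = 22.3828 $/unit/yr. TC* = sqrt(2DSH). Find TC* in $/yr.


2*D*S*H = 53576075.3117
TC* = sqrt(53576075.3117) = 7319.5680

7319.5680 $/yr


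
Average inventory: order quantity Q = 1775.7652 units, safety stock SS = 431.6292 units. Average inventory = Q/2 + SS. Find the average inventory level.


Q/2 = 887.8826
Avg = 887.8826 + 431.6292 = 1319.5118

1319.5118 units


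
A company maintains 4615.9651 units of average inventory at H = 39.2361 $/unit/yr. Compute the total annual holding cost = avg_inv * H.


Cost = 4615.9651 * 39.2361 = 181112.4683

181112.4683 $/yr


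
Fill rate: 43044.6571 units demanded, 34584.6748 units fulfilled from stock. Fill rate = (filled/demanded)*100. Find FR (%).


FR = 34584.6748 / 43044.6571 * 100 = 80.3460

80.3460%


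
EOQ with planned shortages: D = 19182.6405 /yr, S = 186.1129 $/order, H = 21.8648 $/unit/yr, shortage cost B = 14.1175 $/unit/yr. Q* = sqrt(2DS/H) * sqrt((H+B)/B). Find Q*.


sqrt(2DS/H) = 571.4585
sqrt((H+B)/B) = 1.5965
Q* = 571.4585 * 1.5965 = 912.3264

912.3264 units
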